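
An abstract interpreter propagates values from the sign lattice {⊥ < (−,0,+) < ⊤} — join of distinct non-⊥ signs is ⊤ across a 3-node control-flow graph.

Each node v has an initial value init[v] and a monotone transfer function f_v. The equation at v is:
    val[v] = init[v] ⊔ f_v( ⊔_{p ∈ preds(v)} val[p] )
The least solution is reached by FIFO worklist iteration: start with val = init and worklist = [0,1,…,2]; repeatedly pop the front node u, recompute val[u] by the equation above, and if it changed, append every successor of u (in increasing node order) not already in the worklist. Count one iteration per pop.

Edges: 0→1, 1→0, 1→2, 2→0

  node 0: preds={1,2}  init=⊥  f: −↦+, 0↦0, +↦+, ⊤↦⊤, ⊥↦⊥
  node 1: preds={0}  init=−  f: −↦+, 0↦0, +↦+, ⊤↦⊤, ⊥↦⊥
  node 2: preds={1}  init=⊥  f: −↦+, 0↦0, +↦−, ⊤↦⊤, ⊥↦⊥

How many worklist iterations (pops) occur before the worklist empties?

5

Worklist (5 pops):
  #1 pop 0: in=− → + (was ⊥); enqueue []
  #2 pop 1: in=+ → ⊤ (was −); enqueue [0]
  #3 pop 2: in=⊤ → ⊤ (was ⊥); enqueue []
  #4 pop 0: in=⊤ → ⊤ (was +); enqueue [1]
  #5 pop 1: in=⊤ → ⊤ (no change)

Fixpoint:
  val[0] = ⊤
  val[1] = ⊤
  val[2] = ⊤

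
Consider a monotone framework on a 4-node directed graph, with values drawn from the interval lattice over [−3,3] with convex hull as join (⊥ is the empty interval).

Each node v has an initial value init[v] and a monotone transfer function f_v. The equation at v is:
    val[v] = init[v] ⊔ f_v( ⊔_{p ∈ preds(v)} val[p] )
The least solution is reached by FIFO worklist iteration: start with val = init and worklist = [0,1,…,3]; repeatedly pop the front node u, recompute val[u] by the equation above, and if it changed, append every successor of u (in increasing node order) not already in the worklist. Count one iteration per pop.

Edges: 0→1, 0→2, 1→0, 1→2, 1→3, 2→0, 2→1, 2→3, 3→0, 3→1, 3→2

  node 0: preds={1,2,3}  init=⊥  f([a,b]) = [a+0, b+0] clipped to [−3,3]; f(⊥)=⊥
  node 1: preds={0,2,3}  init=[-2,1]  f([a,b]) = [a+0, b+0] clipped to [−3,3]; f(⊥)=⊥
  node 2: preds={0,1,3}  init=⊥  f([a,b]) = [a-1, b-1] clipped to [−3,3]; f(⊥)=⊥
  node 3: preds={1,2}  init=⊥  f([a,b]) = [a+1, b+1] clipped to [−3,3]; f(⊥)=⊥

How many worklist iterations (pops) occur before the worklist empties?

15

Trace (15 dequeues):
  [1] u=0 | in [-2,1] | out [-2,1] | prev ⊥ | push {}
  [2] u=1 | in [-2,1] | out [-2,1] | ==
  [3] u=2 | in [-2,1] | out [-3,0] | prev ⊥ | push {0,1}
  [4] u=3 | in [-3,1] | out [-2,2] | prev ⊥ | push {2}
  [5] u=0 | in [-3,2] | out [-3,2] | prev [-2,1] | push {}
  [6] u=1 | in [-3,2] | out [-3,2] | prev [-2,1] | push {0,3}
  [7] u=2 | in [-3,2] | out [-3,1] | prev [-3,0] | push {1}
  [8] u=0 | in [-3,2] | out [-3,2] | ==
  [9] u=3 | in [-3,2] | out [-2,3] | prev [-2,2] | push {0,2}
  [10] u=1 | in [-3,3] | out [-3,3] | prev [-3,2] | push {3}
  [11] u=0 | in [-3,3] | out [-3,3] | prev [-3,2] | push {1}
  [12] u=2 | in [-3,3] | out [-3,2] | prev [-3,1] | push {0}
  [13] u=3 | in [-3,3] | out [-2,3] | ==
  [14] u=1 | in [-3,3] | out [-3,3] | ==
  [15] u=0 | in [-3,3] | out [-3,3] | ==

Converged values:
  [0] [-3,3]
  [1] [-3,3]
  [2] [-3,2]
  [3] [-2,3]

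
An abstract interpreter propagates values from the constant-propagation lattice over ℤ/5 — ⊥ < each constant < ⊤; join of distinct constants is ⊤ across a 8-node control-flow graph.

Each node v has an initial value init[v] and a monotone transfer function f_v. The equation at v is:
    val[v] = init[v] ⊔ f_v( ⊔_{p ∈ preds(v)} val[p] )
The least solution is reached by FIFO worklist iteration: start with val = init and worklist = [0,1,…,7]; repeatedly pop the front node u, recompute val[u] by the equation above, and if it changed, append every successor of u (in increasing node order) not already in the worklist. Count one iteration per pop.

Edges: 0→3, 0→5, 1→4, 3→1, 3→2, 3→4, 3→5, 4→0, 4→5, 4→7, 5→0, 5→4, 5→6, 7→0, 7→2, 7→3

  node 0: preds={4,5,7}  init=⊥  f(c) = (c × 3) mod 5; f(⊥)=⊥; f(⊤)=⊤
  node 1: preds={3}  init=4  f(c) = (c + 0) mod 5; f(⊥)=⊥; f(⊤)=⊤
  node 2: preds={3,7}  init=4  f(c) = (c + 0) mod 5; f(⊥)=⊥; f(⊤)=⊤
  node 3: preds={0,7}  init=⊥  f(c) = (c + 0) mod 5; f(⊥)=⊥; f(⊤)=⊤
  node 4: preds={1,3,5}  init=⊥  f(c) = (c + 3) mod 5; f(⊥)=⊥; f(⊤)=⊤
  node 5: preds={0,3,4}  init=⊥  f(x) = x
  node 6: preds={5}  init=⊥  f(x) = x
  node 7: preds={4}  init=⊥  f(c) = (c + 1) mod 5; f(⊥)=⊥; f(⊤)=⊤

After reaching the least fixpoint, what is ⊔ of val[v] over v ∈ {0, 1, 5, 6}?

⊤

Iteration log — 21 steps:
  step 1. node 0  ⊔preds=⊥  new=⊥  stable
  step 2. node 1  ⊔preds=⊥  new=4  stable
  step 3. node 2  ⊔preds=⊥  new=4  stable
  step 4. node 3  ⊔preds=⊥  new=⊥  stable
  step 5. node 4  ⊔preds=4  new=2  old=⊥  +wl: 0
  step 6. node 5  ⊔preds=2  new=2  old=⊥  +wl: 4
  step 7. node 6  ⊔preds=2  new=2  old=⊥  +wl: 
  step 8. node 7  ⊔preds=2  new=3  old=⊥  +wl: 2,3
  step 9. node 0  ⊔preds=⊤  new=⊤  old=⊥  +wl: 5
  step 10. node 4  ⊔preds=⊤  new=⊤  old=2  +wl: 0,7
  step 11. node 2  ⊔preds=3  new=⊤  old=4  +wl: 
  step 12. node 3  ⊔preds=⊤  new=⊤  old=⊥  +wl: 1,2,4
  step 13. node 5  ⊔preds=⊤  new=⊤  old=2  +wl: 6
  step 14. node 0  ⊔preds=⊤  new=⊤  stable
  step 15. node 7  ⊔preds=⊤  new=⊤  old=3  +wl: 0,3
  step 16. node 1  ⊔preds=⊤  new=⊤  old=4  +wl: 
  step 17. node 2  ⊔preds=⊤  new=⊤  stable
  step 18. node 4  ⊔preds=⊤  new=⊤  stable
  step 19. node 6  ⊔preds=⊤  new=⊤  old=2  +wl: 
  step 20. node 0  ⊔preds=⊤  new=⊤  stable
  step 21. node 3  ⊔preds=⊤  new=⊤  stable

Least fixpoint reached:
  node 0: ⊤
  node 1: ⊤
  node 2: ⊤
  node 3: ⊤
  node 4: ⊤
  node 5: ⊤
  node 6: ⊤
  node 7: ⊤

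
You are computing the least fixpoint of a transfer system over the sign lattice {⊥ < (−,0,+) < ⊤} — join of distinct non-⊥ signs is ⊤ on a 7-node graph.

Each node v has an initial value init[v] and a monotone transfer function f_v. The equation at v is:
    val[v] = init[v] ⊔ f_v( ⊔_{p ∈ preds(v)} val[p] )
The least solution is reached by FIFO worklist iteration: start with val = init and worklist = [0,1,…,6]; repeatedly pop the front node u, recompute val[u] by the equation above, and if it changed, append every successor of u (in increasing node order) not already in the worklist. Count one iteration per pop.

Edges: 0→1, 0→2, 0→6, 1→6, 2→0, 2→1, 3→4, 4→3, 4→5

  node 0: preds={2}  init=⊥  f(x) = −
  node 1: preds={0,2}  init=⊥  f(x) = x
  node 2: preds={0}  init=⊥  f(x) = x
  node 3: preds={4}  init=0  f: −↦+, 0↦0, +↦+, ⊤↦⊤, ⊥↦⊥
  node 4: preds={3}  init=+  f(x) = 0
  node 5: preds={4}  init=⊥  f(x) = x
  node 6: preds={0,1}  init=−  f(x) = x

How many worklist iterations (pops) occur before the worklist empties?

Iteration log — 10 steps:
  step 1. node 0  ⊔preds=⊥  new=−  old=⊥  +wl: 
  step 2. node 1  ⊔preds=−  new=−  old=⊥  +wl: 
  step 3. node 2  ⊔preds=−  new=−  old=⊥  +wl: 0,1
  step 4. node 3  ⊔preds=+  new=⊤  old=0  +wl: 
  step 5. node 4  ⊔preds=⊤  new=⊤  old=+  +wl: 3
  step 6. node 5  ⊔preds=⊤  new=⊤  old=⊥  +wl: 
  step 7. node 6  ⊔preds=−  new=−  stable
  step 8. node 0  ⊔preds=−  new=−  stable
  step 9. node 1  ⊔preds=−  new=−  stable
  step 10. node 3  ⊔preds=⊤  new=⊤  stable

Least fixpoint reached:
  node 0: −
  node 1: −
  node 2: −
  node 3: ⊤
  node 4: ⊤
  node 5: ⊤
  node 6: −

10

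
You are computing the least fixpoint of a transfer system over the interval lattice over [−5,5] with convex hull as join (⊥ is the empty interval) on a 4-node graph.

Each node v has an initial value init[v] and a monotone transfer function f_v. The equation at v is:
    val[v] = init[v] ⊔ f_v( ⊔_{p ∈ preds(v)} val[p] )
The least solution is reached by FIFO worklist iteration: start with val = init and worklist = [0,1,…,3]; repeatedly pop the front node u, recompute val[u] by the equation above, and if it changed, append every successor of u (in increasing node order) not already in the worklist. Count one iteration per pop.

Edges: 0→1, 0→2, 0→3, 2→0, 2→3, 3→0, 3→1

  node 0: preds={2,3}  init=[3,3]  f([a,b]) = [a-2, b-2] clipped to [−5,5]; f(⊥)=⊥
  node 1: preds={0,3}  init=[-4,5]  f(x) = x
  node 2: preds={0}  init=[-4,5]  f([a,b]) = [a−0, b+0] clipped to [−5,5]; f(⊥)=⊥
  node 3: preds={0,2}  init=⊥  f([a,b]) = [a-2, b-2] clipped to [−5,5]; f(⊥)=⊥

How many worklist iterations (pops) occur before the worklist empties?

6

Worklist (6 pops):
  #1 pop 0: in=[-4,5] → [-5,3] (was [3,3]); enqueue []
  #2 pop 1: in=[-5,3] → [-5,5] (was [-4,5]); enqueue []
  #3 pop 2: in=[-5,3] → [-5,5] (was [-4,5]); enqueue [0]
  #4 pop 3: in=[-5,5] → [-5,3] (was ⊥); enqueue [1]
  #5 pop 0: in=[-5,5] → [-5,3] (no change)
  #6 pop 1: in=[-5,3] → [-5,5] (no change)

Fixpoint:
  val[0] = [-5,3]
  val[1] = [-5,5]
  val[2] = [-5,5]
  val[3] = [-5,3]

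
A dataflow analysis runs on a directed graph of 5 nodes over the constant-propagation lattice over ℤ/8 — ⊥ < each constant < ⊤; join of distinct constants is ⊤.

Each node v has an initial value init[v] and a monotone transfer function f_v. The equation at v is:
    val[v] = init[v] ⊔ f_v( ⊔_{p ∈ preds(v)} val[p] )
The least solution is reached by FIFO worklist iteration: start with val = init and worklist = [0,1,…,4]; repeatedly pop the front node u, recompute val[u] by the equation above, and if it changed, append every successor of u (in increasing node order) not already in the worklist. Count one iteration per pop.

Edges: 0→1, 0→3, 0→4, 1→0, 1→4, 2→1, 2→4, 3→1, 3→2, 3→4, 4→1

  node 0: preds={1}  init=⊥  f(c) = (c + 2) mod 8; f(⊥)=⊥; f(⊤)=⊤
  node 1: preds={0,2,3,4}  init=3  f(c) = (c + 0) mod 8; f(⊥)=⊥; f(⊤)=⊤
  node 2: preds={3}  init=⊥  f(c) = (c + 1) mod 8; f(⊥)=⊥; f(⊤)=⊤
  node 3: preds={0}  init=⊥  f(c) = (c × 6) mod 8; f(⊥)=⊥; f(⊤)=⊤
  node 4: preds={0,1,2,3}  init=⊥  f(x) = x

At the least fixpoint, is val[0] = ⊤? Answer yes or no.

yes

Iteration log — 14 steps:
  step 1. node 0  ⊔preds=3  new=5  old=⊥  +wl: 
  step 2. node 1  ⊔preds=5  new=⊤  old=3  +wl: 0
  step 3. node 2  ⊔preds=⊥  new=⊥  stable
  step 4. node 3  ⊔preds=5  new=6  old=⊥  +wl: 1,2
  step 5. node 4  ⊔preds=⊤  new=⊤  old=⊥  +wl: 
  step 6. node 0  ⊔preds=⊤  new=⊤  old=5  +wl: 3,4
  step 7. node 1  ⊔preds=⊤  new=⊤  stable
  step 8. node 2  ⊔preds=6  new=7  old=⊥  +wl: 1
  step 9. node 3  ⊔preds=⊤  new=⊤  old=6  +wl: 2
  step 10. node 4  ⊔preds=⊤  new=⊤  stable
  step 11. node 1  ⊔preds=⊤  new=⊤  stable
  step 12. node 2  ⊔preds=⊤  new=⊤  old=7  +wl: 1,4
  step 13. node 1  ⊔preds=⊤  new=⊤  stable
  step 14. node 4  ⊔preds=⊤  new=⊤  stable

Least fixpoint reached:
  node 0: ⊤
  node 1: ⊤
  node 2: ⊤
  node 3: ⊤
  node 4: ⊤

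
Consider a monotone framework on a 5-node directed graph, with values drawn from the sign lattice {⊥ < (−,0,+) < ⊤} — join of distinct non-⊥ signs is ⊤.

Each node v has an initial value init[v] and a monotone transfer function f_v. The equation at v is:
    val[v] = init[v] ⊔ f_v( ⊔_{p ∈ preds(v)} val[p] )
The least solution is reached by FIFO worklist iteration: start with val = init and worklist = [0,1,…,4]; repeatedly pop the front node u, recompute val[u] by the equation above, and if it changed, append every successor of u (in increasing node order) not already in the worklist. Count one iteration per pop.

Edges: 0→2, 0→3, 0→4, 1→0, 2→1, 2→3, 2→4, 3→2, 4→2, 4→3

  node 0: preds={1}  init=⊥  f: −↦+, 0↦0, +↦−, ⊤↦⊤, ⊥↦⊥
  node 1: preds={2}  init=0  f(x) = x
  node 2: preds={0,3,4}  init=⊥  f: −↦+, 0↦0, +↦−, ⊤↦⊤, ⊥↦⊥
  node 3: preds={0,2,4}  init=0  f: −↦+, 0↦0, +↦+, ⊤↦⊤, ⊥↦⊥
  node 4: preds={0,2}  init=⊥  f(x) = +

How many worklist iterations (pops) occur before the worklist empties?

Iteration log — 15 steps:
  step 1. node 0  ⊔preds=0  new=0  old=⊥  +wl: 
  step 2. node 1  ⊔preds=⊥  new=0  stable
  step 3. node 2  ⊔preds=0  new=0  old=⊥  +wl: 1
  step 4. node 3  ⊔preds=0  new=0  stable
  step 5. node 4  ⊔preds=0  new=+  old=⊥  +wl: 2,3
  step 6. node 1  ⊔preds=0  new=0  stable
  step 7. node 2  ⊔preds=⊤  new=⊤  old=0  +wl: 1,4
  step 8. node 3  ⊔preds=⊤  new=⊤  old=0  +wl: 2
  step 9. node 1  ⊔preds=⊤  new=⊤  old=0  +wl: 0
  step 10. node 4  ⊔preds=⊤  new=+  stable
  step 11. node 2  ⊔preds=⊤  new=⊤  stable
  step 12. node 0  ⊔preds=⊤  new=⊤  old=0  +wl: 2,3,4
  step 13. node 2  ⊔preds=⊤  new=⊤  stable
  step 14. node 3  ⊔preds=⊤  new=⊤  stable
  step 15. node 4  ⊔preds=⊤  new=+  stable

Least fixpoint reached:
  node 0: ⊤
  node 1: ⊤
  node 2: ⊤
  node 3: ⊤
  node 4: +

15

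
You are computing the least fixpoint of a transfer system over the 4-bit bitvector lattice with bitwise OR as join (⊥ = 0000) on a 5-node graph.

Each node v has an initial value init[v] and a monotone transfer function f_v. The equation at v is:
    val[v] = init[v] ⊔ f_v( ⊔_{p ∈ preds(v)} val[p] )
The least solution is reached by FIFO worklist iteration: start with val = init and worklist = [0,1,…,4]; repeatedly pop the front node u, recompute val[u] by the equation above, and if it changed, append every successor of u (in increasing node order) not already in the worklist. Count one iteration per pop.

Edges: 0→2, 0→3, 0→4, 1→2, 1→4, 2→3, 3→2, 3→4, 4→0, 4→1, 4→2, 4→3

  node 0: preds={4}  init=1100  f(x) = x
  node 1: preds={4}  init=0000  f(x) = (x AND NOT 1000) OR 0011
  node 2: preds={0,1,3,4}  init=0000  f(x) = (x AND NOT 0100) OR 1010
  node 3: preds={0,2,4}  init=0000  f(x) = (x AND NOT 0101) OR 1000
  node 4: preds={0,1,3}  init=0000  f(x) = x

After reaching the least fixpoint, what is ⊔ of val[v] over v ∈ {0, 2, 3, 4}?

Trace (11 dequeues):
  [1] u=0 | in 0000 | out 1100 | ==
  [2] u=1 | in 0000 | out 0011 | prev 0000 | push {}
  [3] u=2 | in 1111 | out 1011 | prev 0000 | push {}
  [4] u=3 | in 1111 | out 1010 | prev 0000 | push {2}
  [5] u=4 | in 1111 | out 1111 | prev 0000 | push {0,1,3}
  [6] u=2 | in 1111 | out 1011 | ==
  [7] u=0 | in 1111 | out 1111 | prev 1100 | push {2,4}
  [8] u=1 | in 1111 | out 0111 | prev 0011 | push {}
  [9] u=3 | in 1111 | out 1010 | ==
  [10] u=2 | in 1111 | out 1011 | ==
  [11] u=4 | in 1111 | out 1111 | ==

Converged values:
  [0] 1111
  [1] 0111
  [2] 1011
  [3] 1010
  [4] 1111

1111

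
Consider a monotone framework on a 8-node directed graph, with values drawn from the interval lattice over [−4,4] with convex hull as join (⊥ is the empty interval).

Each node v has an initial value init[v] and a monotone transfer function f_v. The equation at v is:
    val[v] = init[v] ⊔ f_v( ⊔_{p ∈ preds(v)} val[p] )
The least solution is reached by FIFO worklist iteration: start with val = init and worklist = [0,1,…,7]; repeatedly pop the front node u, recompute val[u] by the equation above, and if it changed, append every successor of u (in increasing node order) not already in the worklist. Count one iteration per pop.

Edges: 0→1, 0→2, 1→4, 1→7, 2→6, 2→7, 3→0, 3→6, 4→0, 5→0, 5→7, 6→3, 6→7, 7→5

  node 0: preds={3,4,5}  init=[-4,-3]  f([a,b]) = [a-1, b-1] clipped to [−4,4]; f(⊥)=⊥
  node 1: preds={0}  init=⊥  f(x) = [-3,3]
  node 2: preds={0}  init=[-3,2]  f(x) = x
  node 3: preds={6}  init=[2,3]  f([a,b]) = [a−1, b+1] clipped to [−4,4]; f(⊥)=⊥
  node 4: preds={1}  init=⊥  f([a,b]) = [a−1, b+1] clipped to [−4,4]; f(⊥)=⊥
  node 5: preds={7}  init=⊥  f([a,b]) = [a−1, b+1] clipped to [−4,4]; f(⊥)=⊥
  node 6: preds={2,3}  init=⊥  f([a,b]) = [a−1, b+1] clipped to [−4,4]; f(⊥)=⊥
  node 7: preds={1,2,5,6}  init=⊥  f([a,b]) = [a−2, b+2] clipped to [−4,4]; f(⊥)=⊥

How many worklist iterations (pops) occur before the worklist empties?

Iteration log — 16 steps:
  step 1. node 0  ⊔preds=[2,3]  new=[-4,2]  old=[-4,-3]  +wl: 
  step 2. node 1  ⊔preds=[-4,2]  new=[-3,3]  old=⊥  +wl: 
  step 3. node 2  ⊔preds=[-4,2]  new=[-4,2]  old=[-3,2]  +wl: 
  step 4. node 3  ⊔preds=⊥  new=[2,3]  stable
  step 5. node 4  ⊔preds=[-3,3]  new=[-4,4]  old=⊥  +wl: 0
  step 6. node 5  ⊔preds=⊥  new=⊥  stable
  step 7. node 6  ⊔preds=[-4,3]  new=[-4,4]  old=⊥  +wl: 3
  step 8. node 7  ⊔preds=[-4,4]  new=[-4,4]  old=⊥  +wl: 5
  step 9. node 0  ⊔preds=[-4,4]  new=[-4,3]  old=[-4,2]  +wl: 1,2
  step 10. node 3  ⊔preds=[-4,4]  new=[-4,4]  old=[2,3]  +wl: 0,6
  step 11. node 5  ⊔preds=[-4,4]  new=[-4,4]  old=⊥  +wl: 7
  step 12. node 1  ⊔preds=[-4,3]  new=[-3,3]  stable
  step 13. node 2  ⊔preds=[-4,3]  new=[-4,3]  old=[-4,2]  +wl: 
  step 14. node 0  ⊔preds=[-4,4]  new=[-4,3]  stable
  step 15. node 6  ⊔preds=[-4,4]  new=[-4,4]  stable
  step 16. node 7  ⊔preds=[-4,4]  new=[-4,4]  stable

Least fixpoint reached:
  node 0: [-4,3]
  node 1: [-3,3]
  node 2: [-4,3]
  node 3: [-4,4]
  node 4: [-4,4]
  node 5: [-4,4]
  node 6: [-4,4]
  node 7: [-4,4]

16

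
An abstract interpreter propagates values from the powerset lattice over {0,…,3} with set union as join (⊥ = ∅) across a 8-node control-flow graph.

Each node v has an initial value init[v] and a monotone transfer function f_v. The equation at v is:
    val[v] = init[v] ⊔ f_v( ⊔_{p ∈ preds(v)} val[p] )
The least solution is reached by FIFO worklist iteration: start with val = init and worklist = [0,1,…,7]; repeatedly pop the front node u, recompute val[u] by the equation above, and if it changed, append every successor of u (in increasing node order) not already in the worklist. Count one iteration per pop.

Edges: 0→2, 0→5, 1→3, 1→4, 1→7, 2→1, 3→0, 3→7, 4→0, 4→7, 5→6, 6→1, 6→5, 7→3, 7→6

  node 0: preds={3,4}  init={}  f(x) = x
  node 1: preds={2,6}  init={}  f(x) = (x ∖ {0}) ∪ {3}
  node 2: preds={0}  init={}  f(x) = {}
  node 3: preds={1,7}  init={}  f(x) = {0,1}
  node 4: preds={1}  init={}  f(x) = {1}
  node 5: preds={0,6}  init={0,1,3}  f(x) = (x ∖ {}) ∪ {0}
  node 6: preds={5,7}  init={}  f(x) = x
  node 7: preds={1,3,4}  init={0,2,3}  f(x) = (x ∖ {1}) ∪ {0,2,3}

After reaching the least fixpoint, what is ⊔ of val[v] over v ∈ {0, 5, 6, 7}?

{0,1,2,3}

Worklist (16 pops):
  #1 pop 0: in={} → {} (no change)
  #2 pop 1: in={} → {3} (was {}); enqueue []
  #3 pop 2: in={} → {} (no change)
  #4 pop 3: in={0,2,3} → {0,1} (was {}); enqueue [0]
  #5 pop 4: in={3} → {1} (was {}); enqueue []
  #6 pop 5: in={} → {0,1,3} (no change)
  #7 pop 6: in={0,1,2,3} → {0,1,2,3} (was {}); enqueue [1,5]
  #8 pop 7: in={0,1,3} → {0,2,3} (no change)
  #9 pop 0: in={0,1} → {0,1} (was {}); enqueue [2]
  #10 pop 1: in={0,1,2,3} → {1,2,3} (was {3}); enqueue [3,4,7]
  #11 pop 5: in={0,1,2,3} → {0,1,2,3} (was {0,1,3}); enqueue [6]
  #12 pop 2: in={0,1} → {} (no change)
  #13 pop 3: in={0,1,2,3} → {0,1} (no change)
  #14 pop 4: in={1,2,3} → {1} (no change)
  #15 pop 7: in={0,1,2,3} → {0,2,3} (no change)
  #16 pop 6: in={0,1,2,3} → {0,1,2,3} (no change)

Fixpoint:
  val[0] = {0,1}
  val[1] = {1,2,3}
  val[2] = {}
  val[3] = {0,1}
  val[4] = {1}
  val[5] = {0,1,2,3}
  val[6] = {0,1,2,3}
  val[7] = {0,2,3}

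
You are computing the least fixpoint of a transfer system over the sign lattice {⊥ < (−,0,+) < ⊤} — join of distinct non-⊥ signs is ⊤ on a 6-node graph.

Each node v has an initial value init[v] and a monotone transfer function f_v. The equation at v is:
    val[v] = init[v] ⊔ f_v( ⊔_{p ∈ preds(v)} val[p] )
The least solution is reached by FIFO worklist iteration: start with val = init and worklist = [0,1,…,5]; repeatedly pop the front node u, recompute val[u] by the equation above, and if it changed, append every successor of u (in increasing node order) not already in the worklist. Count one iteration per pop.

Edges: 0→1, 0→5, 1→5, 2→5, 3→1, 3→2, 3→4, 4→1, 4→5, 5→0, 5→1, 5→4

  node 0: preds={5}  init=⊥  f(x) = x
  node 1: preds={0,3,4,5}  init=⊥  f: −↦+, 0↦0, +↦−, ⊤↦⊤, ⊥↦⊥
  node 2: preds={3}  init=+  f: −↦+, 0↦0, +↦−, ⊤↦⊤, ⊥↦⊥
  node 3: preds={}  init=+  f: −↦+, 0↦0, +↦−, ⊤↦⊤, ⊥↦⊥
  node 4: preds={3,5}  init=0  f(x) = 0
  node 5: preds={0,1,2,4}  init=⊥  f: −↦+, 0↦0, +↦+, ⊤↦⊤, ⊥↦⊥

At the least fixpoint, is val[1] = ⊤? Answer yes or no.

yes

Worklist (10 pops):
  #1 pop 0: in=⊥ → ⊥ (no change)
  #2 pop 1: in=⊤ → ⊤ (was ⊥); enqueue []
  #3 pop 2: in=+ → ⊤ (was +); enqueue []
  #4 pop 3: in=⊥ → + (no change)
  #5 pop 4: in=+ → 0 (no change)
  #6 pop 5: in=⊤ → ⊤ (was ⊥); enqueue [0,1,4]
  #7 pop 0: in=⊤ → ⊤ (was ⊥); enqueue [5]
  #8 pop 1: in=⊤ → ⊤ (no change)
  #9 pop 4: in=⊤ → 0 (no change)
  #10 pop 5: in=⊤ → ⊤ (no change)

Fixpoint:
  val[0] = ⊤
  val[1] = ⊤
  val[2] = ⊤
  val[3] = +
  val[4] = 0
  val[5] = ⊤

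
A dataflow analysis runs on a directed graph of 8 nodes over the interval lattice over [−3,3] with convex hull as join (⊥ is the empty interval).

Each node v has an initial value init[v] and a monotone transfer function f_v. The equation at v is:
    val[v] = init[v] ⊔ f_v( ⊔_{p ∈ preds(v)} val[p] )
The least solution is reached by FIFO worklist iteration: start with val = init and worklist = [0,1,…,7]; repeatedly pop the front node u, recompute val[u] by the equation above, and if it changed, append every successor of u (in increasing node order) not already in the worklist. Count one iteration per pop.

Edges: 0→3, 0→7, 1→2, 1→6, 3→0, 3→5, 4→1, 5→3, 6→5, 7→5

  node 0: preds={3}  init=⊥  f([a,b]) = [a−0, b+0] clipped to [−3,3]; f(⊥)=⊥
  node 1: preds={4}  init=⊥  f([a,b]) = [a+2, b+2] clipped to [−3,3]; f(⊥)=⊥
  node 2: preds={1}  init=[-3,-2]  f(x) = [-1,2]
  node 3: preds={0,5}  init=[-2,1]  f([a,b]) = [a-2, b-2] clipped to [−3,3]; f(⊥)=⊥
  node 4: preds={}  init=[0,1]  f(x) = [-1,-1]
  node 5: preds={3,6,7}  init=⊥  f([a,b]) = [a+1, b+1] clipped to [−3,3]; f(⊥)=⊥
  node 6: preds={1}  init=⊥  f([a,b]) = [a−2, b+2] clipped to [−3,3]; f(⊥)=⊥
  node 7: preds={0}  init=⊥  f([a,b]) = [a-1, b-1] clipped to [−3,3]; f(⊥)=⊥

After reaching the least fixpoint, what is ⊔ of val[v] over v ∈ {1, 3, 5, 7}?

[-3,3]

Trace (17 dequeues):
  [1] u=0 | in [-2,1] | out [-2,1] | prev ⊥ | push {}
  [2] u=1 | in [0,1] | out [2,3] | prev ⊥ | push {}
  [3] u=2 | in [2,3] | out [-3,2] | prev [-3,-2] | push {}
  [4] u=3 | in [-2,1] | out [-3,1] | prev [-2,1] | push {0}
  [5] u=4 | in ⊥ | out [-1,1] | prev [0,1] | push {1}
  [6] u=5 | in [-3,1] | out [-2,2] | prev ⊥ | push {3}
  [7] u=6 | in [2,3] | out [0,3] | prev ⊥ | push {5}
  [8] u=7 | in [-2,1] | out [-3,0] | prev ⊥ | push {}
  [9] u=0 | in [-3,1] | out [-3,1] | prev [-2,1] | push {7}
  [10] u=1 | in [-1,1] | out [1,3] | prev [2,3] | push {2,6}
  [11] u=3 | in [-3,2] | out [-3,1] | ==
  [12] u=5 | in [-3,3] | out [-2,3] | prev [-2,2] | push {3}
  [13] u=7 | in [-3,1] | out [-3,0] | ==
  [14] u=2 | in [1,3] | out [-3,2] | ==
  [15] u=6 | in [1,3] | out [-1,3] | prev [0,3] | push {5}
  [16] u=3 | in [-3,3] | out [-3,1] | ==
  [17] u=5 | in [-3,3] | out [-2,3] | ==

Converged values:
  [0] [-3,1]
  [1] [1,3]
  [2] [-3,2]
  [3] [-3,1]
  [4] [-1,1]
  [5] [-2,3]
  [6] [-1,3]
  [7] [-3,0]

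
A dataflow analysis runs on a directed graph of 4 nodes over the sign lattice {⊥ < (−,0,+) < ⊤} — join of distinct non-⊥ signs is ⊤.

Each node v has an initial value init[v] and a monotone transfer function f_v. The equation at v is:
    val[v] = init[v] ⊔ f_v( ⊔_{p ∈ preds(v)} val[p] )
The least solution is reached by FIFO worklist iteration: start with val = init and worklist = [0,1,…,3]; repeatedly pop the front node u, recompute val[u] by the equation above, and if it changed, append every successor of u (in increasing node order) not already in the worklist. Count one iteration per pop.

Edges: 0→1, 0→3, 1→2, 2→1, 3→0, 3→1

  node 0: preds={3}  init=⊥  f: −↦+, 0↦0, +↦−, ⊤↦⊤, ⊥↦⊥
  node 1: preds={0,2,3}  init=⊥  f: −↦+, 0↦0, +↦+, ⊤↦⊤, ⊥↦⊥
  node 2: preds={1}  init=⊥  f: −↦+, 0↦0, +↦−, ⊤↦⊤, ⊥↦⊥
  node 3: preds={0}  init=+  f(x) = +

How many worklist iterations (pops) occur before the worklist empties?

Iteration log — 5 steps:
  step 1. node 0  ⊔preds=+  new=−  old=⊥  +wl: 
  step 2. node 1  ⊔preds=⊤  new=⊤  old=⊥  +wl: 
  step 3. node 2  ⊔preds=⊤  new=⊤  old=⊥  +wl: 1
  step 4. node 3  ⊔preds=−  new=+  stable
  step 5. node 1  ⊔preds=⊤  new=⊤  stable

Least fixpoint reached:
  node 0: −
  node 1: ⊤
  node 2: ⊤
  node 3: +

5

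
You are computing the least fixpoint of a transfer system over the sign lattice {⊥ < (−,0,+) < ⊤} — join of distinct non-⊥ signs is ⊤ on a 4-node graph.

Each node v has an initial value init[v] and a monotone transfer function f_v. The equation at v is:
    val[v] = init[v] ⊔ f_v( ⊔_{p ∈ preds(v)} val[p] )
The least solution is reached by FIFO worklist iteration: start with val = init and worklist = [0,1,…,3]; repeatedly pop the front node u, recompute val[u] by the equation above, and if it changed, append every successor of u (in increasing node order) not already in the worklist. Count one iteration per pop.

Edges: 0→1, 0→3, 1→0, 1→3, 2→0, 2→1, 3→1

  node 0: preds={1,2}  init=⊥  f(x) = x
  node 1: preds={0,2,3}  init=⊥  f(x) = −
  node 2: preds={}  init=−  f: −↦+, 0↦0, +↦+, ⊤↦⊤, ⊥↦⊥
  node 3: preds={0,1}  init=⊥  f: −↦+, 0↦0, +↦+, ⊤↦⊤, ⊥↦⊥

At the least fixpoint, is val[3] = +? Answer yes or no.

yes

Iteration log — 6 steps:
  step 1. node 0  ⊔preds=−  new=−  old=⊥  +wl: 
  step 2. node 1  ⊔preds=−  new=−  old=⊥  +wl: 0
  step 3. node 2  ⊔preds=⊥  new=−  stable
  step 4. node 3  ⊔preds=−  new=+  old=⊥  +wl: 1
  step 5. node 0  ⊔preds=−  new=−  stable
  step 6. node 1  ⊔preds=⊤  new=−  stable

Least fixpoint reached:
  node 0: −
  node 1: −
  node 2: −
  node 3: +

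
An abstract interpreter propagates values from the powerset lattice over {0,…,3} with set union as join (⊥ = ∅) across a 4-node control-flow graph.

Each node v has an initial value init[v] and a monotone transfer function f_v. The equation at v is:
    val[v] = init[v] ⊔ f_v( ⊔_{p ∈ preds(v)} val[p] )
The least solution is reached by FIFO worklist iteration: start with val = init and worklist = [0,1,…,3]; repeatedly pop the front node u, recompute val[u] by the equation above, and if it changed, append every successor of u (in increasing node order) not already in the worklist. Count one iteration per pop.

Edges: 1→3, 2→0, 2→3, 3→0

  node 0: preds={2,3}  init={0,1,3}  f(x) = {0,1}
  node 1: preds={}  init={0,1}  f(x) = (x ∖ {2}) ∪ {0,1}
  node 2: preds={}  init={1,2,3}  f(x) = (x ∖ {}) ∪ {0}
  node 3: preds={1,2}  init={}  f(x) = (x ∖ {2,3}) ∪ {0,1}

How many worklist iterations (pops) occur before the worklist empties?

Worklist (5 pops):
  #1 pop 0: in={1,2,3} → {0,1,3} (no change)
  #2 pop 1: in={} → {0,1} (no change)
  #3 pop 2: in={} → {0,1,2,3} (was {1,2,3}); enqueue [0]
  #4 pop 3: in={0,1,2,3} → {0,1} (was {}); enqueue []
  #5 pop 0: in={0,1,2,3} → {0,1,3} (no change)

Fixpoint:
  val[0] = {0,1,3}
  val[1] = {0,1}
  val[2] = {0,1,2,3}
  val[3] = {0,1}

5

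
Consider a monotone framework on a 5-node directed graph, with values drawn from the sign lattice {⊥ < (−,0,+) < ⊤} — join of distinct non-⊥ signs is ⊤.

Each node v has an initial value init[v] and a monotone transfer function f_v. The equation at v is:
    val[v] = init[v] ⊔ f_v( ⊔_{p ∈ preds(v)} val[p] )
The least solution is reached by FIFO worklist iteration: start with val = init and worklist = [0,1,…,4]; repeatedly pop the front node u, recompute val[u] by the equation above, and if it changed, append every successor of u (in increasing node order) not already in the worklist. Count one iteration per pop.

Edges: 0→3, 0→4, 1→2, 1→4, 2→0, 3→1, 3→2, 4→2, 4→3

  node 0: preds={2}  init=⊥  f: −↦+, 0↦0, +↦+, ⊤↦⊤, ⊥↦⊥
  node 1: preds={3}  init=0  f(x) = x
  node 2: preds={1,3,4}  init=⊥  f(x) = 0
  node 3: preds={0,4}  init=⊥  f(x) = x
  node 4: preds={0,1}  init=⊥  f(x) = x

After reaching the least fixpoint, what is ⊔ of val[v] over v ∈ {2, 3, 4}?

Iteration log — 11 steps:
  step 1. node 0  ⊔preds=⊥  new=⊥  stable
  step 2. node 1  ⊔preds=⊥  new=0  stable
  step 3. node 2  ⊔preds=0  new=0  old=⊥  +wl: 0
  step 4. node 3  ⊔preds=⊥  new=⊥  stable
  step 5. node 4  ⊔preds=0  new=0  old=⊥  +wl: 2,3
  step 6. node 0  ⊔preds=0  new=0  old=⊥  +wl: 4
  step 7. node 2  ⊔preds=0  new=0  stable
  step 8. node 3  ⊔preds=0  new=0  old=⊥  +wl: 1,2
  step 9. node 4  ⊔preds=0  new=0  stable
  step 10. node 1  ⊔preds=0  new=0  stable
  step 11. node 2  ⊔preds=0  new=0  stable

Least fixpoint reached:
  node 0: 0
  node 1: 0
  node 2: 0
  node 3: 0
  node 4: 0

0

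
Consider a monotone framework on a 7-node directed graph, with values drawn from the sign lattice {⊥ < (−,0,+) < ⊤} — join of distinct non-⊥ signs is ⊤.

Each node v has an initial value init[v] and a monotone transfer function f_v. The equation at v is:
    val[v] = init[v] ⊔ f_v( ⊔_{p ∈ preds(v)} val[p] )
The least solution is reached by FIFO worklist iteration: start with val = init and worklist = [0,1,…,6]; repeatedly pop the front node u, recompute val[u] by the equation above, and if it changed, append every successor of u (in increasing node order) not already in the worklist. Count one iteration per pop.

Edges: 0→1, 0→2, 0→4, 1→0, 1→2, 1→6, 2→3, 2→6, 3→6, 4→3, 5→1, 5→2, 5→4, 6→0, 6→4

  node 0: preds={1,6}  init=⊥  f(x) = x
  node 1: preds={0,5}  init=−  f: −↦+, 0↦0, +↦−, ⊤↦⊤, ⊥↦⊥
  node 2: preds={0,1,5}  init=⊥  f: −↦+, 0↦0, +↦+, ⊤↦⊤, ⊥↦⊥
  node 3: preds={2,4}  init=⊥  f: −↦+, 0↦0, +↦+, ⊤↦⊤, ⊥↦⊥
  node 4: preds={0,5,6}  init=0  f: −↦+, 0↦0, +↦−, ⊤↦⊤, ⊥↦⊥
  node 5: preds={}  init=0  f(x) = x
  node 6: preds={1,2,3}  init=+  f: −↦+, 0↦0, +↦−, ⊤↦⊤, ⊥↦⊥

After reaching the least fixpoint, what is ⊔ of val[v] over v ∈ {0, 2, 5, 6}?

⊤

Iteration log — 10 steps:
  step 1. node 0  ⊔preds=⊤  new=⊤  old=⊥  +wl: 
  step 2. node 1  ⊔preds=⊤  new=⊤  old=−  +wl: 0
  step 3. node 2  ⊔preds=⊤  new=⊤  old=⊥  +wl: 
  step 4. node 3  ⊔preds=⊤  new=⊤  old=⊥  +wl: 
  step 5. node 4  ⊔preds=⊤  new=⊤  old=0  +wl: 3
  step 6. node 5  ⊔preds=⊥  new=0  stable
  step 7. node 6  ⊔preds=⊤  new=⊤  old=+  +wl: 4
  step 8. node 0  ⊔preds=⊤  new=⊤  stable
  step 9. node 3  ⊔preds=⊤  new=⊤  stable
  step 10. node 4  ⊔preds=⊤  new=⊤  stable

Least fixpoint reached:
  node 0: ⊤
  node 1: ⊤
  node 2: ⊤
  node 3: ⊤
  node 4: ⊤
  node 5: 0
  node 6: ⊤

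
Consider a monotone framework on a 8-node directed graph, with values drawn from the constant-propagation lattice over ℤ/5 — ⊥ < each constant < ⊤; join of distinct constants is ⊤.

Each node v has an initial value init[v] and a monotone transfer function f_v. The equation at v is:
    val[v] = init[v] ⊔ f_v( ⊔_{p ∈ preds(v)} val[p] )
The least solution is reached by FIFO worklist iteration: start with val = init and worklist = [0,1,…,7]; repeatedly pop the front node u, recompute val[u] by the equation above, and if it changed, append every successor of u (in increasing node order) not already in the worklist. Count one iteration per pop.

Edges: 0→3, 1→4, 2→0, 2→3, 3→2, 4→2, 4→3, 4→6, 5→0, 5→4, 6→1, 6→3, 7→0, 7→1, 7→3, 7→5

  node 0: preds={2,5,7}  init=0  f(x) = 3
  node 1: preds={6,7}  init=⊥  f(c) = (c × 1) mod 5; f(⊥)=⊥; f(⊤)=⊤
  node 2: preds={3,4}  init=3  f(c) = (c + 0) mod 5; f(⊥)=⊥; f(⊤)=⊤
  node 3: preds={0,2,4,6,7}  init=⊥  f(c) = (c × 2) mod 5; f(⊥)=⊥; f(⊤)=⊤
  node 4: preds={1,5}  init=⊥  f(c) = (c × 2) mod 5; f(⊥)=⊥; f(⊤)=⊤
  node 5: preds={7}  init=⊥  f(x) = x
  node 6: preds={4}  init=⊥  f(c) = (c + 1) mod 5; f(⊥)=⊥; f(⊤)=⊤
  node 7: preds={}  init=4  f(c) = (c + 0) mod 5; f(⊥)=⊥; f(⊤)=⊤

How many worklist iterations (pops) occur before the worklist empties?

13

Iteration log — 13 steps:
  step 1. node 0  ⊔preds=⊤  new=⊤  old=0  +wl: 
  step 2. node 1  ⊔preds=4  new=4  old=⊥  +wl: 
  step 3. node 2  ⊔preds=⊥  new=3  stable
  step 4. node 3  ⊔preds=⊤  new=⊤  old=⊥  +wl: 2
  step 5. node 4  ⊔preds=4  new=3  old=⊥  +wl: 3
  step 6. node 5  ⊔preds=4  new=4  old=⊥  +wl: 0,4
  step 7. node 6  ⊔preds=3  new=4  old=⊥  +wl: 1
  step 8. node 7  ⊔preds=⊥  new=4  stable
  step 9. node 2  ⊔preds=⊤  new=⊤  old=3  +wl: 
  step 10. node 3  ⊔preds=⊤  new=⊤  stable
  step 11. node 0  ⊔preds=⊤  new=⊤  stable
  step 12. node 4  ⊔preds=4  new=3  stable
  step 13. node 1  ⊔preds=4  new=4  stable

Least fixpoint reached:
  node 0: ⊤
  node 1: 4
  node 2: ⊤
  node 3: ⊤
  node 4: 3
  node 5: 4
  node 6: 4
  node 7: 4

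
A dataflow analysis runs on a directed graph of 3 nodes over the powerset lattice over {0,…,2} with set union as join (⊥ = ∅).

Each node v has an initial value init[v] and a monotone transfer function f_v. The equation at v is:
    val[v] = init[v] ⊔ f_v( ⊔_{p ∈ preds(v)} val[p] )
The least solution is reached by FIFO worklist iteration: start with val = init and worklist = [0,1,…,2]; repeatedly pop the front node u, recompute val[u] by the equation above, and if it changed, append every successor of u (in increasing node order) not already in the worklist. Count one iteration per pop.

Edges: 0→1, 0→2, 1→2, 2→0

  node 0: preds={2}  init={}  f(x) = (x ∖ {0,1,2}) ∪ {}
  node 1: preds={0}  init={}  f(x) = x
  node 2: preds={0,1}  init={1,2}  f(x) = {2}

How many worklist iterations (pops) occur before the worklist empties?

Worklist (3 pops):
  #1 pop 0: in={1,2} → {} (no change)
  #2 pop 1: in={} → {} (no change)
  #3 pop 2: in={} → {1,2} (no change)

Fixpoint:
  val[0] = {}
  val[1] = {}
  val[2] = {1,2}

3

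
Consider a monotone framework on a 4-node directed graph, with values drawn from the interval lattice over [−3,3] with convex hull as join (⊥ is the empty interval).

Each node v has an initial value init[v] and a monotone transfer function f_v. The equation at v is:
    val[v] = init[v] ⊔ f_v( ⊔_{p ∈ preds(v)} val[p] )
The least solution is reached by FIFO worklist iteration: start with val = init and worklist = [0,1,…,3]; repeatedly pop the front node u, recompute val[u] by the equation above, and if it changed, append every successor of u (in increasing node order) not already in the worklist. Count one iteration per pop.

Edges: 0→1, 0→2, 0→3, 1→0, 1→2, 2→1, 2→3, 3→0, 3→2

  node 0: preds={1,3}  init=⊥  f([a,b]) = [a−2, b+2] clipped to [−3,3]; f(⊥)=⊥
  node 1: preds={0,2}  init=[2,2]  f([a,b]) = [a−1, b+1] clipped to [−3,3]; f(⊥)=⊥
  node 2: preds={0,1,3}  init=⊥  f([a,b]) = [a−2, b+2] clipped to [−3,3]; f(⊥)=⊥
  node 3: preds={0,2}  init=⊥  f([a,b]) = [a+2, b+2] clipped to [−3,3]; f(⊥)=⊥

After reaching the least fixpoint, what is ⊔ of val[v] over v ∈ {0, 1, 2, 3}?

Iteration log — 9 steps:
  step 1. node 0  ⊔preds=[2,2]  new=[0,3]  old=⊥  +wl: 
  step 2. node 1  ⊔preds=[0,3]  new=[-1,3]  old=[2,2]  +wl: 0
  step 3. node 2  ⊔preds=[-1,3]  new=[-3,3]  old=⊥  +wl: 1
  step 4. node 3  ⊔preds=[-3,3]  new=[-1,3]  old=⊥  +wl: 2
  step 5. node 0  ⊔preds=[-1,3]  new=[-3,3]  old=[0,3]  +wl: 3
  step 6. node 1  ⊔preds=[-3,3]  new=[-3,3]  old=[-1,3]  +wl: 0
  step 7. node 2  ⊔preds=[-3,3]  new=[-3,3]  stable
  step 8. node 3  ⊔preds=[-3,3]  new=[-1,3]  stable
  step 9. node 0  ⊔preds=[-3,3]  new=[-3,3]  stable

Least fixpoint reached:
  node 0: [-3,3]
  node 1: [-3,3]
  node 2: [-3,3]
  node 3: [-1,3]

[-3,3]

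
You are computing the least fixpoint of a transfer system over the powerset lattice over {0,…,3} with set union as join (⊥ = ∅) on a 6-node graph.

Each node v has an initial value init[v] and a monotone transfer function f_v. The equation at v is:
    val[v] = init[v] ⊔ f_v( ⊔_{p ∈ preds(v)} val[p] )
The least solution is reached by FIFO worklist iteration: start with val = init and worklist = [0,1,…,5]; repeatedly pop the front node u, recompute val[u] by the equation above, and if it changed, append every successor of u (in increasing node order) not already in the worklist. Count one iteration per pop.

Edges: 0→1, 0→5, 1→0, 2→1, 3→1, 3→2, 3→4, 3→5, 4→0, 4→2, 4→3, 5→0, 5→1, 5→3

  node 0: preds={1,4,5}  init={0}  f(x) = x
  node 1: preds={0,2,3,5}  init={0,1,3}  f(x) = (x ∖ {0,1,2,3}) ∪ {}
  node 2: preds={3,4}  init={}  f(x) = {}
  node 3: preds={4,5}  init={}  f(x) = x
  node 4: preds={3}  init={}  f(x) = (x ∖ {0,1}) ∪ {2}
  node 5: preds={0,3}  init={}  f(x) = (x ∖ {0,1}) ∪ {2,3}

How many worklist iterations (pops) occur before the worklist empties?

Iteration log — 16 steps:
  step 1. node 0  ⊔preds={0,1,3}  new={0,1,3}  old={0}  +wl: 
  step 2. node 1  ⊔preds={0,1,3}  new={0,1,3}  stable
  step 3. node 2  ⊔preds={}  new={}  stable
  step 4. node 3  ⊔preds={}  new={}  stable
  step 5. node 4  ⊔preds={}  new={2}  old={}  +wl: 0,2,3
  step 6. node 5  ⊔preds={0,1,3}  new={2,3}  old={}  +wl: 1
  step 7. node 0  ⊔preds={0,1,2,3}  new={0,1,2,3}  old={0,1,3}  +wl: 5
  step 8. node 2  ⊔preds={2}  new={}  stable
  step 9. node 3  ⊔preds={2,3}  new={2,3}  old={}  +wl: 2,4
  step 10. node 1  ⊔preds={0,1,2,3}  new={0,1,3}  stable
  step 11. node 5  ⊔preds={0,1,2,3}  new={2,3}  stable
  step 12. node 2  ⊔preds={2,3}  new={}  stable
  step 13. node 4  ⊔preds={2,3}  new={2,3}  old={2}  +wl: 0,2,3
  step 14. node 0  ⊔preds={0,1,2,3}  new={0,1,2,3}  stable
  step 15. node 2  ⊔preds={2,3}  new={}  stable
  step 16. node 3  ⊔preds={2,3}  new={2,3}  stable

Least fixpoint reached:
  node 0: {0,1,2,3}
  node 1: {0,1,3}
  node 2: {}
  node 3: {2,3}
  node 4: {2,3}
  node 5: {2,3}

16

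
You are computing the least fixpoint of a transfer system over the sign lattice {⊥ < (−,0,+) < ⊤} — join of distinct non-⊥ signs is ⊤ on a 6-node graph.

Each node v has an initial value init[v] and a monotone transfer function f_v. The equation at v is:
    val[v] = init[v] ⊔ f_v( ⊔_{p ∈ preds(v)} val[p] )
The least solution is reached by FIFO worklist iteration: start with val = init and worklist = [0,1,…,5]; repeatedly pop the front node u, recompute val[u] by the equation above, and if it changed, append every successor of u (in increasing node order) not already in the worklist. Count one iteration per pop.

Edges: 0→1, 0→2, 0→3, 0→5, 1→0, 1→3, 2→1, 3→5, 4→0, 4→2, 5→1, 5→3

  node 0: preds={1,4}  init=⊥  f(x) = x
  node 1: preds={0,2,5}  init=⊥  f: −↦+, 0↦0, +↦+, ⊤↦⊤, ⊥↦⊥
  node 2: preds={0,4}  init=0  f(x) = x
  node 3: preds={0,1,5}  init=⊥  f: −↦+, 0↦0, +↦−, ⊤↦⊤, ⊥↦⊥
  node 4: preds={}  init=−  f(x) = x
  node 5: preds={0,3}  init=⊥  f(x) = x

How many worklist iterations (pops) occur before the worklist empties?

Iteration log — 11 steps:
  step 1. node 0  ⊔preds=−  new=−  old=⊥  +wl: 
  step 2. node 1  ⊔preds=⊤  new=⊤  old=⊥  +wl: 0
  step 3. node 2  ⊔preds=−  new=⊤  old=0  +wl: 1
  step 4. node 3  ⊔preds=⊤  new=⊤  old=⊥  +wl: 
  step 5. node 4  ⊔preds=⊥  new=−  stable
  step 6. node 5  ⊔preds=⊤  new=⊤  old=⊥  +wl: 3
  step 7. node 0  ⊔preds=⊤  new=⊤  old=−  +wl: 2,5
  step 8. node 1  ⊔preds=⊤  new=⊤  stable
  step 9. node 3  ⊔preds=⊤  new=⊤  stable
  step 10. node 2  ⊔preds=⊤  new=⊤  stable
  step 11. node 5  ⊔preds=⊤  new=⊤  stable

Least fixpoint reached:
  node 0: ⊤
  node 1: ⊤
  node 2: ⊤
  node 3: ⊤
  node 4: −
  node 5: ⊤

11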